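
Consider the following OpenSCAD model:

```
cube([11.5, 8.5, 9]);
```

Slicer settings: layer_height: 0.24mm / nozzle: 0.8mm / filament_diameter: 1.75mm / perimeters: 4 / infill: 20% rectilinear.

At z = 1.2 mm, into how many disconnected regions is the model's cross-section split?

At z = 1.2 mm: the cube is present — its section is the full 11.5×8.5 rectangle. The result has 1 disconnected region.

1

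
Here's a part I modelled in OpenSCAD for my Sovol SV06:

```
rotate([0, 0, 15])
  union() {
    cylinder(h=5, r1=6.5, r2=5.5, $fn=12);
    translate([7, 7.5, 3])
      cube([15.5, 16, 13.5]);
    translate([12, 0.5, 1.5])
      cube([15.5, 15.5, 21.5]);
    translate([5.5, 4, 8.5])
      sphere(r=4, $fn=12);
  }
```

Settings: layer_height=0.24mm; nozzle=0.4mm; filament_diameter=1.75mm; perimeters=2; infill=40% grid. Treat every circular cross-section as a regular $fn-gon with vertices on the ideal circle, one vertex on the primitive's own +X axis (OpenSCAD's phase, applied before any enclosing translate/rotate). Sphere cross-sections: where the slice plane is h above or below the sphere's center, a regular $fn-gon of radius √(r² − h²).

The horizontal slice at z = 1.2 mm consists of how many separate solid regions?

At z = 1.2 mm: the cone: at t=0.240 of its height the radius interpolates to r₁+(r₂−r₁)t = 6.260, giving a regular 12-gon of that circumradius; the cube at (7, 7.5) does not reach this height (z outside [3, 16.5]); the cube at (12, 0.5) does not reach this height (z outside [1.5, 23]); the sphere at (5.5, 4) is not intersected at this z (|z−center|=7.300 > r=4); Merging all regions: only the cone is present, so the union is just that shape — 1 connected region; (whole slice rotated 15° about Z — lengths, areas and connectivity unchanged). The result has 1 disconnected region.

1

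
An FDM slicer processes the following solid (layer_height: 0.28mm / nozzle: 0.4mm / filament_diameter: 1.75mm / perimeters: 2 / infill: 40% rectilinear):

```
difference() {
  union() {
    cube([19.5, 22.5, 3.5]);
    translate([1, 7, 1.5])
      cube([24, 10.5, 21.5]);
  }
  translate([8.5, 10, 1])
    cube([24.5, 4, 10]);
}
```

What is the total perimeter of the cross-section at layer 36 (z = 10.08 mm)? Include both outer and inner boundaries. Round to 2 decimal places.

At z = 10.08 mm: the cube is not intersected at this z (z outside [0, 3.5]); the cube at (1, 7) (footprint 24×10.5) is included at this height (perimeter 69.00 mm); Merging all regions: only the 24×10.5 cube at (1, 7) is present, so the union is just that shape — boundary = 69.00 mm; the cube at (8.5, 10) (footprint 24.5×4) is included at this height (perimeter 57.00 mm); After the difference (first − rest): starting from that combined region, the 24.5×4 cube at (8.5, 10) partially overlaps it — only the 66.00 mm² overlap (of its 98.00 mm²) is removed, clipping the outline — boundary = 102.00 mm. Overall, the cross-section is a single solid region. Total boundary length (outer) = 102.00 mm.

102.00 mm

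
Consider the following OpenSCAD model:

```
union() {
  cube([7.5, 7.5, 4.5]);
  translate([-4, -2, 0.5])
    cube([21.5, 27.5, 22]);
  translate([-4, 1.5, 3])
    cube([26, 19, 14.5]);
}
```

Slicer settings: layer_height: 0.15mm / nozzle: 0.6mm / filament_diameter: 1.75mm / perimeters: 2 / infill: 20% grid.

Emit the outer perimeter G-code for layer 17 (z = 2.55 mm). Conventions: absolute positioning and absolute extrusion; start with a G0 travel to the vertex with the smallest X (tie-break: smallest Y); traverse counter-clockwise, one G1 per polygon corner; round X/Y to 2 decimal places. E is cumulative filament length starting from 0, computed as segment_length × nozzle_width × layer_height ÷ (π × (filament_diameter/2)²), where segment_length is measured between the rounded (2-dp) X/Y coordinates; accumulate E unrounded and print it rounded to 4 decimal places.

At z = 2.55 mm: the cube is present — its section is the full 7.5×7.5 rectangle; the cube at (-4, -2) (footprint 21.5×27.5) is included at this height; the cube at (-4, 1.5) is not intersected at this z (z outside [3, 17.5]); Combining (union): the 7.5×7.5 cube lies entirely inside the 21.5×27.5 cube at (-4, -2), so the union is just the 21.5×27.5 cube at (-4, -2) — 1 connected region. The outline is a single polygon with 4 vertices. Extrusion per mm of travel: 0.6 × 0.15 / (π × 0.875²) = 0.037418. Accumulating E over each segment gives final E = 3.6669.

G0 X-4.00 Y-2.00 Z2.55
G1 X17.50 Y-2.00 E0.8045
G1 X17.50 Y25.50 E1.8335
G1 X-4.00 Y25.50 E2.6379
G1 X-4.00 Y-2.00 E3.6669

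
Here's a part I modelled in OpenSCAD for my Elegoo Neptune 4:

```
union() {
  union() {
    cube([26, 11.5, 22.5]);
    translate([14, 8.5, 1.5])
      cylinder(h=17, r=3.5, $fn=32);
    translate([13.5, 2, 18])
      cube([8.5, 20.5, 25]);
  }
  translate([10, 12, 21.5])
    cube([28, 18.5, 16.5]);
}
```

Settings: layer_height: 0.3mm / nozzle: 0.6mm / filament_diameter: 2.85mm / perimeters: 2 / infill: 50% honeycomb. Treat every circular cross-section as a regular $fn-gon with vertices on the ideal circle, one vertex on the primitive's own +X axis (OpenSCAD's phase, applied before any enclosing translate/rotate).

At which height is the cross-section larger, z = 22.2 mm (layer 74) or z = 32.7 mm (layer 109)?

layer 74 (z = 22.2 mm)

Layer 74 (z = 22.2): the 26×11.5 cube contributes its full rectangle (area 299.00 mm²); the cylinder at (14, 8.5) is not intersected at this z (z outside [1.5, 18.5]); the cube at (13.5, 2) (footprint 8.5×20.5) is included at this height (area 174.25 mm²); Taking the union: the regions partially overlap — summed areas 473.25 mm² minus the doubly-counted overlap 80.75 mm² gives 392.50 mm² — area = 392.50 mm²; the cube at (10, 12) (footprint 28×18.5) is included at this height (area 518.00 mm²); Combining (union): the regions partially overlap — summed areas 910.50 mm² minus the doubly-counted overlap 89.25 mm² gives 821.25 mm² — area = 821.25 mm². So its area = 821.25 mm². Layer 109 (z = 32.7): the cube is not intersected at this z (z outside [0, 22.5]); the cylinder at (14, 8.5) is not intersected at this z (z outside [1.5, 18.5]); the cube at (13.5, 2) (footprint 8.5×20.5) is included at this height (area 174.25 mm²); Merging all regions: only the 8.5×20.5 cube at (13.5, 2) is present, so the union is just that shape — area = 174.25 mm²; the 28×18.5 cube at (10, 12) contributes its full rectangle (area 518.00 mm²); Merging all regions: the regions partially overlap — summed areas 692.25 mm² minus the doubly-counted overlap 89.25 mm² gives 603.00 mm² — area = 603.00 mm². So its area = 603.00 mm². Layer 74 is larger (821.25 vs 603.00 mm²).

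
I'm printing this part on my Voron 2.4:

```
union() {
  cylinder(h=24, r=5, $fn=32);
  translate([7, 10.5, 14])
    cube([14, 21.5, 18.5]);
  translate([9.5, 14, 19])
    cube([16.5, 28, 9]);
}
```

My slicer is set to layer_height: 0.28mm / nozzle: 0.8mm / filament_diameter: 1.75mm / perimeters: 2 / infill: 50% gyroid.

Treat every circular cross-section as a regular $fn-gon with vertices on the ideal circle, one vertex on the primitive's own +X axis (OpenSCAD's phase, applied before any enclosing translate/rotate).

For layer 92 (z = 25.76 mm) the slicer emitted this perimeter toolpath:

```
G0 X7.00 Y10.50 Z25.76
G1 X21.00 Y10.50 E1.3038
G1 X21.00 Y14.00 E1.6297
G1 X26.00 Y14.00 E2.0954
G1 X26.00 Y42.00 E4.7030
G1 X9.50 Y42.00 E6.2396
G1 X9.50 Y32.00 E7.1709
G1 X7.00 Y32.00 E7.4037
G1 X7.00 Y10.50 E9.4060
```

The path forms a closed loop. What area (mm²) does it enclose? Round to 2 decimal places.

Apply the shoelace formula to the sequence of (X, Y) vertices; enclosed area = 556.00 mm².

556.00 mm²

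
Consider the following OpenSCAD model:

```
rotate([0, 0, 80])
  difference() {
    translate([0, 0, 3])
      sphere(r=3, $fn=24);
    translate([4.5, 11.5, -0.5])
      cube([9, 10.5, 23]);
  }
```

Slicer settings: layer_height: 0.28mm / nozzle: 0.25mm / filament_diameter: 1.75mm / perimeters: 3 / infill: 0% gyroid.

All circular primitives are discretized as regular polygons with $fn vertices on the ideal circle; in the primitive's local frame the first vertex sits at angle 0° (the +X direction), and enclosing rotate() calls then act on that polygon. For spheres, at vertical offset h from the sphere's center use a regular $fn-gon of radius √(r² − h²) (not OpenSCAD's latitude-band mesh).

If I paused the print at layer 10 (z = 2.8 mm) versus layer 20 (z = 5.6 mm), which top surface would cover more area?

layer 10 (z = 2.8 mm)

Layer 10 (z = 2.8): the r=3 sphere slices to a regular 24-gon of circumradius 2.993 (√(r²−h²) with h=0.2 from center) (area = (24/2)·2.993²·sin(360°/24) = 27.83 mm²); the cube at (4.5, 11.5) (footprint 9×10.5) is included at this height (area 94.50 mm²); Taking the first minus the rest: starting from the r=3 sphere (27.83 mm²), the 9×10.5 cube at (4.5, 11.5) misses the remaining region (no effect) — area = 27.83 mm²; (whole slice rotated 80° about Z — lengths, areas and connectivity unchanged). So its area = 27.83 mm². Layer 20 (z = 5.6): the r=3 sphere slices to a regular 24-gon of circumradius 1.497 (√(r²−h²) with h=2.6 from center) (area = (24/2)·1.497²·sin(360°/24) = 6.96 mm²); the 9×10.5 cube at (4.5, 11.5) contributes its full rectangle (area 94.50 mm²); Taking the first minus the rest: starting from the r=3 sphere (6.96 mm²), the 9×10.5 cube at (4.5, 11.5) misses the remaining region (no effect) — area = 6.96 mm²; (whole slice rotated 80° about Z — lengths, areas and connectivity unchanged). So its area = 6.96 mm². Layer 10 is larger (27.83 vs 6.96 mm²).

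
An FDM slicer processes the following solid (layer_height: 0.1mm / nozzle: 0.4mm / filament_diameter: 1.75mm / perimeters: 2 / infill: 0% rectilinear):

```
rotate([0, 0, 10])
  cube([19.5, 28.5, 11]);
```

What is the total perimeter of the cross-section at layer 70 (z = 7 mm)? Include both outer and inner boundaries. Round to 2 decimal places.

At z = 7 mm: the cube (footprint 19.5×28.5) is included at this height (perimeter 96.00 mm); (whole slice rotated 10° about Z — lengths, areas and connectivity unchanged). Overall, the cross-section is a single solid region. Total boundary length (outer) = 96.00 mm.

96.00 mm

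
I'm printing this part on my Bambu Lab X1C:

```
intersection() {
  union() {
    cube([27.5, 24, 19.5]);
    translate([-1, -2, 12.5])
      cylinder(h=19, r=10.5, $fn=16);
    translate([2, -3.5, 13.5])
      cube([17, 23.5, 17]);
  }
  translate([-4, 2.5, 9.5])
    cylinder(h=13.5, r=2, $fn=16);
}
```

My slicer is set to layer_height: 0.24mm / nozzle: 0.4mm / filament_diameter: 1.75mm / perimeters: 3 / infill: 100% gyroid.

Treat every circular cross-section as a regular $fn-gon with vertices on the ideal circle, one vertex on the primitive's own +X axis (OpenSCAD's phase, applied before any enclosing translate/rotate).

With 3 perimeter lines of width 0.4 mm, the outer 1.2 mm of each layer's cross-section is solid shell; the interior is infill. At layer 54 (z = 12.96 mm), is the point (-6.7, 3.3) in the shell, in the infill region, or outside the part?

outside

At z = 12.96 mm: the cube is present — its section is the full 27.5×24 rectangle; the r=10.5 cylinder at (-1, -2) gives a regular 16-gon of circumradius 10.5 (constant along its height); the cube at (2, -3.5) does not reach this height (z outside [13.5, 30.5]); Taking the union: the regions partially overlap (shared area 55.38 mm²), so overlapping operands fuse into one piece — 1 connected region; the r=2 cylinder at (-4, 2.5) gives a regular 16-gon of circumradius 2 (constant along its height); Taking the intersection: the r=2 cylinder at (-4, 2.5) lies inside the result so far, so the common part is the r=2 cylinder at (-4, 2.5) itself — 1 connected region. Overall, the cross-section is a single solid region. The nearest boundary edge runs (-6.00, 2.50)→(-5.85, 3.27); distance from the point to it = 0.84 mm. The point is not inside any of the regions above, so it lies outside the cross-section (0.84 mm from the nearest boundary).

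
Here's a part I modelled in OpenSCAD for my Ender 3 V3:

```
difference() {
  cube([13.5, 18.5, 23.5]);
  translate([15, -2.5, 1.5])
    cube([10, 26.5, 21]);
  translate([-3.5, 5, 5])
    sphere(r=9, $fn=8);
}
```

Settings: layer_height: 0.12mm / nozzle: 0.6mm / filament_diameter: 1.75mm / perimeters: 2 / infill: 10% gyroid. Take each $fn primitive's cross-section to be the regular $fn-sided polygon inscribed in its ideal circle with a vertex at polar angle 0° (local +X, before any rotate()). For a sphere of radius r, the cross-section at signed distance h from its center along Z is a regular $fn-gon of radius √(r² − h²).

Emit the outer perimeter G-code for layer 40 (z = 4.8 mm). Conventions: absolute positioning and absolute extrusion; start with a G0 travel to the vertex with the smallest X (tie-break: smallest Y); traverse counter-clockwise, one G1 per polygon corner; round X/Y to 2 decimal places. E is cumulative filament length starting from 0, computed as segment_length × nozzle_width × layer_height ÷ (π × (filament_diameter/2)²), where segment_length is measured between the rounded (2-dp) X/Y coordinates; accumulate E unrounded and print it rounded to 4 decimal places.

At z = 4.8 mm: the cube (footprint 13.5×18.5) is included at this height; the 10×26.5 cube at (15, -2.5) contributes its full rectangle; the sphere at (-3.5, 5): section is a regular 8-gon, circumradius = √(r²−h²) = √(9²−0.2²) = 8.998; After the difference (first − rest): starting from the 13.5×18.5 cube, the 10×26.5 cube at (15, -2.5) misses the remaining region (no effect); the r=9 sphere at (-3.5, 5) partially overlaps it — only the 50.60 mm² overlap (of its 228.99 mm²) is removed, clipping the outline — 1 connected region. The outline is a single polygon with 7 vertices. Extrusion per mm of travel: 0.6 × 0.12 / (π × 0.875²) = 0.029934. Accumulating E over each segment gives final E = 1.8983.

G0 X0.00 Y12.55 Z4.80
G1 X2.86 Y11.36 E0.0927
G1 X5.50 Y5.00 E0.2989
G1 X3.43 Y0.00 E0.4608
G1 X13.50 Y0.00 E0.7623
G1 X13.50 Y18.50 E1.3161
G1 X0.00 Y18.50 E1.7202
G1 X0.00 Y12.55 E1.8983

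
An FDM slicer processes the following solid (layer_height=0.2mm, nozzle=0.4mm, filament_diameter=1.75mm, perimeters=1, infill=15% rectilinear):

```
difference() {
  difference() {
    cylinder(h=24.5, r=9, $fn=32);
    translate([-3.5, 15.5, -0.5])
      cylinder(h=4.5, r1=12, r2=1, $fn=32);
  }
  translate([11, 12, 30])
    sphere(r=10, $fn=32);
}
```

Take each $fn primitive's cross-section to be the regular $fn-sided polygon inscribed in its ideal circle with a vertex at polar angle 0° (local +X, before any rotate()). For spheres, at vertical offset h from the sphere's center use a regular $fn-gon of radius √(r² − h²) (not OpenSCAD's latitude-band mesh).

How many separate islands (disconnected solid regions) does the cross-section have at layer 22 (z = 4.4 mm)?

At z = 4.4 mm: the cylinder: section is a regular 32-gon, circumradius r=9; the cone at (-3.5, 15.5) does not reach this height (z outside [-0.5, 4]); Taking the first minus the rest: none of the subtracted shapes is present at this height, so the r=9 cylinder is unchanged — 1 connected region; the sphere at (11, 12) is not intersected at this z (|z−center|=25.600 > r=10); Subtracting the remaining from the first: none of the subtracted shapes is present at this height, so the result so far is unchanged — 1 connected region. Overall, the cross-section is a single solid region. Island count = 1.

1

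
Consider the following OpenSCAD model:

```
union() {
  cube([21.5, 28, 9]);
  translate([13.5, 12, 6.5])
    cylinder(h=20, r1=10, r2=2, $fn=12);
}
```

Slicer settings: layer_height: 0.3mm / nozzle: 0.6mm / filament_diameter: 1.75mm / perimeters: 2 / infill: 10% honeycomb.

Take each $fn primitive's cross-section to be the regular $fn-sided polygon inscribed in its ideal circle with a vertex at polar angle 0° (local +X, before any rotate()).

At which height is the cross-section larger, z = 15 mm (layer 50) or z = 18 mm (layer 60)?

Layer 50 (z = 15): the cube is absent (z outside [0, 9]); the cone at (13.5, 12) contributes a regular 12-gon of circumradius 6.600 (interpolated between r1=10 and r2=2 at t=0.425) (area = (12/2)·6.600²·sin(360°/12) = 130.68 mm²); Taking the union: only the cone at (13.5, 12) is present, so the union is just that shape — area = 130.68 mm². So its area = 130.68 mm². Layer 60 (z = 18): the cube is absent (z outside [0, 9]); the cone at (13.5, 12) contributes a regular 12-gon of circumradius 5.400 (interpolated between r1=10 and r2=2 at t=0.575) (area = (12/2)·5.400²·sin(360°/12) = 87.48 mm²); Merging all regions: only the cone at (13.5, 12) is present, so the union is just that shape — area = 87.48 mm². So its area = 87.48 mm². Layer 50 is larger (130.68 vs 87.48 mm²).

layer 50 (z = 15 mm)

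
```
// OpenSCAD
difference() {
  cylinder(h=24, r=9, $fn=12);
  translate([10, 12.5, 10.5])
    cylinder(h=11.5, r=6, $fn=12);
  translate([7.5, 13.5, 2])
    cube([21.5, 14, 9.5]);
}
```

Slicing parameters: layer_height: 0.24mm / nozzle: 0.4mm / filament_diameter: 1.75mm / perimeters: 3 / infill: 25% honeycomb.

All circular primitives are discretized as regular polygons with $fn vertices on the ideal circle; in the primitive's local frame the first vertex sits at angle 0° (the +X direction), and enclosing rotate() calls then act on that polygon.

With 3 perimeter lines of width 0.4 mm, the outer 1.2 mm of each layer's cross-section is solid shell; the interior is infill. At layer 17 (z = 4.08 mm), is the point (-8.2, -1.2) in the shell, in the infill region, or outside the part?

shell

At z = 4.08 mm: the r=9 cylinder gives a regular 12-gon of circumradius 9 (constant along its height); the cylinder at (10, 12.5) is absent (z outside [10.5, 22]); the cube at (7.5, 13.5) is present — its section is the full 21.5×14 rectangle; Subtracting the remaining from the first: starting from the r=9 cylinder, the 21.5×14 cube at (7.5, 13.5) misses the remaining region (no effect) — 1 connected region. Overall, the cross-section is a single solid region. The nearest boundary edge runs (-7.79, -4.50)→(-9.00, 0.00); distance from the point to it = 0.46 mm. The point is inside the cross-section, 0.46 mm from the nearest boundary — within the 1.2 mm shell band (3 × 0.4).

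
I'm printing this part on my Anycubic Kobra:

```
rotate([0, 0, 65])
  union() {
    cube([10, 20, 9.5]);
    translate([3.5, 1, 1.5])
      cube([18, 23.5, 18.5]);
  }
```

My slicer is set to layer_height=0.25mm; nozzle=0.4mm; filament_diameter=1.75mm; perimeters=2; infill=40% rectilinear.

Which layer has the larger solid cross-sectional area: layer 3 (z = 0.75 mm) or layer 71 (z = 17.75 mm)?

Layer 3 (z = 0.75): the cube is present — its section is the full 10×20 rectangle (area 200.00 mm²); the cube at (3.5, 1) does not reach this height (z outside [1.5, 20]); Combining (union): only the 10×20 cube is present, so the union is just that shape — area = 200.00 mm²; (rotated 65° about Z; rotation is an isometry so areas/perimeters/island counts are preserved). So its area = 200.00 mm². Layer 71 (z = 17.75): the cube is absent (z outside [0, 9.5]); the 18×23.5 cube at (3.5, 1) contributes its full rectangle (area 423.00 mm²); Merging all regions: only the 18×23.5 cube at (3.5, 1) is present, so the union is just that shape — area = 423.00 mm²; (rotated 65° about Z; rotation is an isometry so areas/perimeters/island counts are preserved). So its area = 423.00 mm². Layer 71 is larger (423.00 vs 200.00 mm²).

layer 71 (z = 17.75 mm)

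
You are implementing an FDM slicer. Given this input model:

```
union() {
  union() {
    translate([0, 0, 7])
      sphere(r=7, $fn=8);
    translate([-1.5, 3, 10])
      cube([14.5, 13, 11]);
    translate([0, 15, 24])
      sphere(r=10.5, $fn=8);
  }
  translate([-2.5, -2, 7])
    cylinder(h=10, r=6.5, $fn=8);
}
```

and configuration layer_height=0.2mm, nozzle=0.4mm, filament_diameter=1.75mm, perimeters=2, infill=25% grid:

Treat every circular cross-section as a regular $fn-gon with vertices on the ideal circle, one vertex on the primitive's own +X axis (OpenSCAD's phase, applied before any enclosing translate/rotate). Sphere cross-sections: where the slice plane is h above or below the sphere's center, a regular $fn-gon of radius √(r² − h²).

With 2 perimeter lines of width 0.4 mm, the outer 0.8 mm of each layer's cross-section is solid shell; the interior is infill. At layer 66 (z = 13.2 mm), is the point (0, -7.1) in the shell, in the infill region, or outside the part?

shell

At z = 13.2 mm: the sphere: section is a regular 8-gon, circumradius = √(r²−h²) = √(7²−6.2²) = 3.250; the 14.5×13 cube at (-1.5, 3) contributes its full rectangle; the sphere at (0, 15) is absent (|z−center|=10.800 > r=10.5); Merging all regions: the regions partially overlap (shared area 0.15 mm²), so overlapping operands fuse into one piece — 1 connected region; the r=6.5 cylinder at (-2.5, -2) contributes a regular 8-gon of circumradius 6.5; Merging all regions: the regions partially overlap (shared area 30.96 mm²), so overlapping operands fuse into one piece — 1 connected region. Overall, the cross-section is a single solid region. The nearest boundary edge runs (2.10, -6.60)→(-2.50, -8.50); distance from the point to it = 0.34 mm. The point is inside the cross-section, 0.34 mm from the nearest boundary — within the 0.8 mm shell band (2 × 0.4).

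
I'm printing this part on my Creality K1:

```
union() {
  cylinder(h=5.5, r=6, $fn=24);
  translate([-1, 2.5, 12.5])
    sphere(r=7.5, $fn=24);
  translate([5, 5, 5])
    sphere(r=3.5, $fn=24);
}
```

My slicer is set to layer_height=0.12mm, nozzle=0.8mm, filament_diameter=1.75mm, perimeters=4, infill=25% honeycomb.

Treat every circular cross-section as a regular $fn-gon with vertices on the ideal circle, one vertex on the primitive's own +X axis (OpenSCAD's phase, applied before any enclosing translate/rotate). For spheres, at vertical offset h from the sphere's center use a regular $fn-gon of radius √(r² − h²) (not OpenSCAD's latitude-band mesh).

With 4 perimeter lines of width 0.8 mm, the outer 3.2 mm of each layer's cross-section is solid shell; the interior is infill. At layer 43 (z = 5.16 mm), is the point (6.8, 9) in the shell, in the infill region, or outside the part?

outside

At z = 5.16 mm: the cylinder: section is a regular 24-gon, circumradius r=6; the r=7.5 sphere at (-1, 2.5) contributes a regular 24-gon of circumradius √(7.5²−7.34²) = 1.541; the sphere at (5, 5): section is a regular 24-gon, circumradius = √(r²−h²) = √(3.5²−0.16²) = 3.496; Merging all regions: the regions partially overlap (shared area 17.03 mm²), so overlapping operands fuse into one piece — 1 connected region. Overall, the cross-section is a single solid region. The nearest boundary edge runs (5.90, 8.38)→(6.75, 8.03); distance from the point to it = 0.92 mm. The point is not inside any of the regions above, so it lies outside the cross-section (0.92 mm from the nearest boundary).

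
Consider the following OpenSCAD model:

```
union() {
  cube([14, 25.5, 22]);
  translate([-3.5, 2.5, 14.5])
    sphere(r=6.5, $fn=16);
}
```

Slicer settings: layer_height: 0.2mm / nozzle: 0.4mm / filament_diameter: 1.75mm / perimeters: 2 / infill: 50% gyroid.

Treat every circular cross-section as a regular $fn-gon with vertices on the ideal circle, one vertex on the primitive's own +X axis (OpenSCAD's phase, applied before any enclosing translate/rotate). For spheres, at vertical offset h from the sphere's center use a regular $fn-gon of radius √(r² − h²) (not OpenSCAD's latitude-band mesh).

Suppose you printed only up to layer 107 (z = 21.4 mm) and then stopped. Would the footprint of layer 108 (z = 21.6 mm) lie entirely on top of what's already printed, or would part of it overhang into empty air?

Compare the two slices. At z = 21.4: the cube is present — its section is the full 14×25.5 rectangle (area 357.00 mm²); the sphere at (-3.5, 2.5) does not reach this height (|z−center|=6.900 > r=6.5); Taking the union: only the 14×25.5 cube is present, so the union is just that shape — area = 357.00 mm². At z = 21.6: the cube is present — its section is the full 14×25.5 rectangle (area 357.00 mm²); the sphere at (-3.5, 2.5) is absent (|z−center|=7.100 > r=6.5); Combining (union): only the 14×25.5 cube is present, so the union is just that shape — area = 357.00 mm². Checking containment: the cross-section at z = 21.6 is a subset of the cross-section at z = 21.4.

entirely on top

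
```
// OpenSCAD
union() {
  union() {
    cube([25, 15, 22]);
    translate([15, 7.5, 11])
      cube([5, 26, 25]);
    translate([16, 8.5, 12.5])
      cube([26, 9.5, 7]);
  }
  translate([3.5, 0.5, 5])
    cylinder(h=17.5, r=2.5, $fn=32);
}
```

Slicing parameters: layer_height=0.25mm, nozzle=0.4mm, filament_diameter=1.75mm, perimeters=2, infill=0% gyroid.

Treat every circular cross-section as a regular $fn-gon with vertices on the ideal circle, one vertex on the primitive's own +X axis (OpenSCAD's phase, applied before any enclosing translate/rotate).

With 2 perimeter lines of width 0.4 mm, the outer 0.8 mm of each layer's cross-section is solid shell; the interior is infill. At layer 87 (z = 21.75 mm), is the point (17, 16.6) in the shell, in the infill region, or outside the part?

At z = 21.75 mm: the cube (footprint 25×15) is included at this height; the cube at (15, 7.5) (footprint 5×26) is included at this height; the cube at (16, 8.5) does not reach this height (z outside [12.5, 19.5]); Merging all regions: the regions partially overlap (shared area 37.50 mm²), so overlapping operands fuse into one piece — 1 connected region; the r=2.5 cylinder at (3.5, 0.5) contributes a regular 32-gon of circumradius 2.5; Merging all regions: the regions partially overlap (shared area 12.23 mm²), so overlapping operands fuse into one piece — 1 connected region. Overall, the cross-section is a single solid region. The nearest boundary edge runs (15.00, 15.00)→(15.00, 33.50); distance from the point to it = 2.00 mm. The point is inside the cross-section and 2.00 mm from the nearest boundary — more than the 0.8 mm shell width (2 × 0.4), so it's in the infill interior.

infill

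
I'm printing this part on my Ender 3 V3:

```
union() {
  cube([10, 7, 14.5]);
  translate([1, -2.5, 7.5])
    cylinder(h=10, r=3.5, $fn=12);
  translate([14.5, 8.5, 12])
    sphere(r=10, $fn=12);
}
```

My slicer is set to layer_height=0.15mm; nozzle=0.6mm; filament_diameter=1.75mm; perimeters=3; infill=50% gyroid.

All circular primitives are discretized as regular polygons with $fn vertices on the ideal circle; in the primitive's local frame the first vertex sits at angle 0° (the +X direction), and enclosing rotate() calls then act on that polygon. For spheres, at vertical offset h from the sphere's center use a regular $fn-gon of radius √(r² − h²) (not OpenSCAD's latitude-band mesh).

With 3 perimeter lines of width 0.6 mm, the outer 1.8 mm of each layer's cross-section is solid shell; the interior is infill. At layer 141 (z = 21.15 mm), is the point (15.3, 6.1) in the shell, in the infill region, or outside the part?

shell

At z = 21.15 mm: the cube does not reach this height (z outside [0, 14.5]); the cylinder at (1, -2.5) is absent (z outside [7.5, 17.5]); the r=10 sphere at (14.5, 8.5) contributes a regular 12-gon of circumradius √(10²−9.15²) = 4.035; Taking the union: only the r=10 sphere at (14.5, 8.5) is present, so the union is just that shape — 1 connected region. Overall, the cross-section is a single solid region. The nearest boundary edge runs (14.50, 4.47)→(16.52, 5.01); distance from the point to it = 1.37 mm. The point is inside the cross-section, 1.37 mm from the nearest boundary — within the 1.8 mm shell band (3 × 0.6).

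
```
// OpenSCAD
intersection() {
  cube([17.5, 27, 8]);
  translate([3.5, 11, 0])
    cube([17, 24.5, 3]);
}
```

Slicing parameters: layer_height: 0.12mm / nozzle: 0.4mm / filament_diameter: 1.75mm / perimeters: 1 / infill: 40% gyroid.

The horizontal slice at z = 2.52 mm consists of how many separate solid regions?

At z = 2.52 mm: the cube is present — its section is the full 17.5×27 rectangle; the cube at (3.5, 11) (footprint 17×24.5) is included at this height; Taking the intersection: the 17×24.5 cube at (3.5, 11) partially overlaps the 17.5×27 cube; clipping to the common part keeps 224.00 mm² — 1 connected region. The result has 1 disconnected region.

1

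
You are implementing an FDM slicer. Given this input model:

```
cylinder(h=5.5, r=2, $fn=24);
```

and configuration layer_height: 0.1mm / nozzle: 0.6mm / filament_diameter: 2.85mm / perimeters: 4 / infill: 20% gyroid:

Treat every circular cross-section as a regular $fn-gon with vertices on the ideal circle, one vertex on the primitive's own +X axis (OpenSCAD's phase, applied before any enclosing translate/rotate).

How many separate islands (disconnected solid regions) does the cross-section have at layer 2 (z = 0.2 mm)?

1

At z = 0.2 mm: the r=2 cylinder gives a regular 24-gon of circumradius 2 (constant along its height). Overall, the cross-section is a single solid region. Island count = 1.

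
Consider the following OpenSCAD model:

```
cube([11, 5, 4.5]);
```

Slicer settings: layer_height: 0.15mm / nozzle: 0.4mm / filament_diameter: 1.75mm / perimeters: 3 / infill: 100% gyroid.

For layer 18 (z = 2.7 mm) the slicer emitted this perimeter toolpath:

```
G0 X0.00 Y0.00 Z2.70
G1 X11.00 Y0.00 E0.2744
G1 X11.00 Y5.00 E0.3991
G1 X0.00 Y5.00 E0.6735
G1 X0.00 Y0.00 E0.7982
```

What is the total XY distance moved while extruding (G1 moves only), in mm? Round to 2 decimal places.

32.00 mm

Sum the Euclidean lengths of each G1 segment: total = 32.00 mm.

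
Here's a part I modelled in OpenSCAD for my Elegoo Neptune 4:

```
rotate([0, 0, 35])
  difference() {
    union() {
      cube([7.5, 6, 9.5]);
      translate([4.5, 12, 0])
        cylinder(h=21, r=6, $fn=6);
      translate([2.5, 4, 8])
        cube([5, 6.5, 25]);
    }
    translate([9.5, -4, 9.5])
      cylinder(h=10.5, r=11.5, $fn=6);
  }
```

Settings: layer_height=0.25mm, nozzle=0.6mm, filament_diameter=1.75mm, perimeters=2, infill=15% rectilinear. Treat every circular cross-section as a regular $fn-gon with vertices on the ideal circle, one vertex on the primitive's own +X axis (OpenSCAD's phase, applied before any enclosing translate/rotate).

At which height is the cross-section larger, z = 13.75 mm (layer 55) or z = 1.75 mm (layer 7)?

layer 7 (z = 1.75 mm)

Layer 55 (z = 13.75): the cube does not reach this height (z outside [0, 9.5]); the r=6 cylinder at (4.5, 12) gives a regular 6-gon of circumradius 6 (constant along its height) (area = (6/2)·6.000²·sin(360°/6) = 93.53 mm²); the cube at (2.5, 4) (footprint 5×6.5) is included at this height (area 32.50 mm²); Merging all regions: the regions partially overlap — summed areas 126.03 mm² minus the doubly-counted overlap 18.48 mm² gives 107.55 mm² — area = 107.55 mm²; the r=11.5 cylinder at (9.5, -4) gives a regular 6-gon of circumradius 11.5 (constant along its height) (area = (6/2)·11.500²·sin(360°/6) = 343.60 mm²); Subtracting the remaining from the first: starting from that combined region (107.55 mm²), the r=11.5 cylinder at (9.5, -4) partially overlaps it — only the 8.46 mm² overlap (of its 343.60 mm²) is removed, clipping the outline — area = 99.09 mm²; (whole slice rotated 35° about Z — lengths, areas and connectivity unchanged). So its area = 99.09 mm². Layer 7 (z = 1.75): the 7.5×6 cube contributes its full rectangle (area 45.00 mm²); the r=6 cylinder at (4.5, 12) contributes a regular 6-gon of circumradius 6 (area = (6/2)·6.000²·sin(360°/6) = 93.53 mm²); the cube at (2.5, 4) is absent (z outside [8, 33]); Merging all regions: the 2 present regions are separate (no shared area or edge), so areas and boundary lengths simply add and each stays a separate island — area = 138.53 mm²; the cylinder at (9.5, -4) does not reach this height (z outside [9.5, 20]); After the difference (first − rest): none of the subtracted shapes is present at this height, so the result so far is unchanged — area = 138.53 mm²; (whole slice rotated 35° about Z — lengths, areas and connectivity unchanged). So its area = 138.53 mm². Layer 7 is larger (138.53 vs 99.09 mm²).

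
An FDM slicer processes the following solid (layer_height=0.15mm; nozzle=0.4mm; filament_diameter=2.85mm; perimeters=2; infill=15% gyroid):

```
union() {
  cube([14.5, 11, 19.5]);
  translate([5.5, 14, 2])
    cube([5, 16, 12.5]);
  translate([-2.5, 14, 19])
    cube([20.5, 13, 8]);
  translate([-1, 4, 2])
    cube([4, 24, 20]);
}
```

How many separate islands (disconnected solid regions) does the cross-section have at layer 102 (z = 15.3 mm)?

1

At z = 15.3 mm: the cube is present — its section is the full 14.5×11 rectangle; the cube at (5.5, 14) is absent (z outside [2, 14.5]); the cube at (-2.5, 14) does not reach this height (z outside [19, 27]); the 4×24 cube at (-1, 4) contributes its full rectangle; Merging all regions: the regions partially overlap (shared area 21.00 mm²), so overlapping operands fuse into one piece — 1 connected region. Overall, the cross-section is a single solid region. Island count = 1.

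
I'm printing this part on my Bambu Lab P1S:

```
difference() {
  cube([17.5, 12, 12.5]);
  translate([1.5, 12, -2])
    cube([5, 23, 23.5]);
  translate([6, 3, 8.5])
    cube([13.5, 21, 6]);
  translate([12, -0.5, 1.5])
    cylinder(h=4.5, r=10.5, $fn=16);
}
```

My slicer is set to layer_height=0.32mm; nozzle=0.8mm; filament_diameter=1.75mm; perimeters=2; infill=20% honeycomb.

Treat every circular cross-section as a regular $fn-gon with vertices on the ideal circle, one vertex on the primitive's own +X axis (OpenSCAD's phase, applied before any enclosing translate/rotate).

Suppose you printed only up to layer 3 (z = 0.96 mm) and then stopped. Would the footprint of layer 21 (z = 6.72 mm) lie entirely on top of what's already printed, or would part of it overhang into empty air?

Compare the two slices. At z = 0.96: the cube (footprint 17.5×12) is included at this height (area 210.00 mm²); the 5×23 cube at (1.5, 12) contributes its full rectangle (area 115.00 mm²); the cube at (6, 3) does not reach this height (z outside [8.5, 14.5]); the cylinder at (12, -0.5) does not reach this height (z outside [1.5, 6]); After the difference (first − rest): starting from the 17.5×12 cube (210.00 mm²), the 5×23 cube at (1.5, 12) misses the remaining region (no effect) — area = 210.00 mm². At z = 6.72: the cube (footprint 17.5×12) is included at this height (area 210.00 mm²); the 5×23 cube at (1.5, 12) contributes its full rectangle (area 115.00 mm²); the cube at (6, 3) is not intersected at this z (z outside [8.5, 14.5]); the cylinder at (12, -0.5) is not intersected at this z (z outside [1.5, 6]); Taking the first minus the rest: starting from the 17.5×12 cube (210.00 mm²), the 5×23 cube at (1.5, 12) misses the remaining region (no effect) — area = 210.00 mm². Checking containment: the cross-section at z = 6.72 is a subset of the cross-section at z = 0.96.

entirely on top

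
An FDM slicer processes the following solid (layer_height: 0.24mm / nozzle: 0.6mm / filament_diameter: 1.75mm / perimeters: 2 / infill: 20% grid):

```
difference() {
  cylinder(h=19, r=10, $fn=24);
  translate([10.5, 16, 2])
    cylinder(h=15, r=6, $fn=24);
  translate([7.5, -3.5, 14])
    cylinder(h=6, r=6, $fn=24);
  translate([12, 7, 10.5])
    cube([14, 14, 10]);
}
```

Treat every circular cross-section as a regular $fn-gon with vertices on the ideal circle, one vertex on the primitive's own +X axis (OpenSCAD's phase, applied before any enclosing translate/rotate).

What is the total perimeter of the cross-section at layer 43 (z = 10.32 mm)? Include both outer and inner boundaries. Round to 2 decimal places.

At z = 10.32 mm: the r=10 cylinder contributes a regular 24-gon of circumradius 10 (perimeter = 2·24·10.000·sin(180°/24) = 62.65 mm); the r=6 cylinder at (10.5, 16) contributes a regular 24-gon of circumradius 6 (perimeter = 2·24·6.000·sin(180°/24) = 37.59 mm); the cylinder at (7.5, -3.5) is absent (z outside [14, 20]); the cube at (12, 7) is not intersected at this z (z outside [10.5, 20.5]); After the difference (first − rest): starting from the r=10 cylinder, the r=6 cylinder at (10.5, 16) misses the remaining region (no effect) — boundary = 62.65 mm. Overall, the cross-section is a single solid region. Total boundary length (outer) = 62.65 mm.

62.65 mm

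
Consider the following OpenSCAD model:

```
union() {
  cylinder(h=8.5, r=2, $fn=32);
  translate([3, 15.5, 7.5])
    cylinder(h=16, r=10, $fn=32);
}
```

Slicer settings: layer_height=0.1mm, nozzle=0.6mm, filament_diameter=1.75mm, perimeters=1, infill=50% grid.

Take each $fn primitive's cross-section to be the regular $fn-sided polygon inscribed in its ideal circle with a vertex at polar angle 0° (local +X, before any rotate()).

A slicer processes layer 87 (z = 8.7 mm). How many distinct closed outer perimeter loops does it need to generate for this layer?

1

At z = 8.7 mm: the cylinder is absent (z outside [0, 8.5]); the r=10 cylinder at (3, 15.5) contributes a regular 32-gon of circumradius 10; Taking the union: only the r=10 cylinder at (3, 15.5) is present, so the union is just that shape — 1 connected region. The result has 1 disconnected region.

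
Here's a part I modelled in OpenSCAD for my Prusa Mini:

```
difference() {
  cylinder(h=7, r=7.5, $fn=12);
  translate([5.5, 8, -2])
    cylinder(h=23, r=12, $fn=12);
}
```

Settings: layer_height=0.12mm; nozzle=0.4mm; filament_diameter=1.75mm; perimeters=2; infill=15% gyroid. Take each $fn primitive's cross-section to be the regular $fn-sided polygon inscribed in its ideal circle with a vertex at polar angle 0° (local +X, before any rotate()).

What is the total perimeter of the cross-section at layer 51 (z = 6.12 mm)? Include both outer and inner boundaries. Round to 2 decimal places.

At z = 6.12 mm: the r=7.5 cylinder contributes a regular 12-gon of circumradius 7.5 (perimeter = 2·12·7.500·sin(180°/12) = 46.59 mm); the cylinder at (5.5, 8): section is a regular 12-gon, circumradius r=12 (perimeter = 2·12·12.000·sin(180°/12) = 74.54 mm); Taking the first minus the rest: starting from the r=7.5 cylinder, the r=12 cylinder at (5.5, 8) partially overlaps it — only the 102.15 mm² overlap (of its 432.00 mm²) is removed, clipping the outline — boundary = 40.77 mm. Overall, the cross-section is a single solid region. Total boundary length (outer) = 40.77 mm.

40.77 mm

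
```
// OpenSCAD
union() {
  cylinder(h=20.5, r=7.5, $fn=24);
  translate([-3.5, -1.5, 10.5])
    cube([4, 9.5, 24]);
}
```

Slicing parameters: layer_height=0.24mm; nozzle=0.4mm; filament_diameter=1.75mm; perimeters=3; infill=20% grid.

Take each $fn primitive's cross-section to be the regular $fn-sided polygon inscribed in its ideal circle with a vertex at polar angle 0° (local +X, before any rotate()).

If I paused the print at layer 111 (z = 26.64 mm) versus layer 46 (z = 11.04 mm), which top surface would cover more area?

layer 46 (z = 11.04 mm)

Layer 111 (z = 26.64): the cylinder is not intersected at this z (z outside [0, 20.5]); the cube at (-3.5, -1.5) (footprint 4×9.5) is included at this height (area 38.00 mm²); Taking the union: only the 4×9.5 cube at (-3.5, -1.5) is present, so the union is just that shape — area = 38.00 mm². So its area = 38.00 mm². Layer 46 (z = 11.04): the cylinder: section is a regular 24-gon, circumradius r=7.5 (area = (24/2)·7.500²·sin(360°/24) = 174.70 mm²); the cube at (-3.5, -1.5) is present — its section is the full 4×9.5 rectangle (area 38.00 mm²); Taking the union: the regions partially overlap — summed areas 212.70 mm² minus the doubly-counted overlap 34.83 mm² gives 177.87 mm² — area = 177.87 mm². So its area = 177.87 mm². Layer 46 is larger (177.87 vs 38.00 mm²).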